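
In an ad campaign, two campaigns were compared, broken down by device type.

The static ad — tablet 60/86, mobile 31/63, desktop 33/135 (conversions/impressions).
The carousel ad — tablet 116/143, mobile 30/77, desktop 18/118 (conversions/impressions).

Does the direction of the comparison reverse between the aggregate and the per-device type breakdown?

No

Tablet: the static ad 60/86 = 69.8%, the carousel ad 116/143 = 81.1% → the carousel ad
Mobile: the static ad 31/63 = 49.2%, the carousel ad 30/77 = 39.0% → the static ad
Desktop: the static ad 33/135 = 24.4%, the carousel ad 18/118 = 15.3% → the static ad
Overall: the static ad 124/284 = 43.7%, the carousel ad 164/338 = 48.5% → the carousel ad
Neither sweeps: the static ad wins 2 of 3 groups, the carousel ad wins 1. The carousel ad wins overall but not every group — no Simpson reversal.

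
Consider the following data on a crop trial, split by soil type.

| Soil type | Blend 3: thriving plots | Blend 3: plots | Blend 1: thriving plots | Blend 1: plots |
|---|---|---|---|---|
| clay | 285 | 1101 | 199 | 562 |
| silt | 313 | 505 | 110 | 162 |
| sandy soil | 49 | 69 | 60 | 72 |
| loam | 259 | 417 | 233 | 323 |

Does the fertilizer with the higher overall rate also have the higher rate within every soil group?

Clay: Blend 3 285/1101 = 25.9%, Blend 1 199/562 = 35.4% → Blend 1
Silt: Blend 3 313/505 = 62.0%, Blend 1 110/162 = 67.9% → Blend 1
Sandy soil: Blend 3 49/69 = 71.0%, Blend 1 60/72 = 83.3% → Blend 1
Loam: Blend 3 259/417 = 62.1%, Blend 1 233/323 = 72.1% → Blend 1
Overall: Blend 3 906/2092 = 43.3%, Blend 1 602/1119 = 53.8% → Blend 1
Blend 1 wins overall and in every soil group — no reversal.

Yes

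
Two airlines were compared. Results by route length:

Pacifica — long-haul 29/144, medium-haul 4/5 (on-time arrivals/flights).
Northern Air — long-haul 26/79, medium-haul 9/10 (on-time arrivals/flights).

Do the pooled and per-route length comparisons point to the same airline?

Long-haul: Pacifica 29/144 = 20.1%, Northern Air 26/79 = 32.9% → Northern Air
Medium-haul: Pacifica 4/5 = 80.0%, Northern Air 9/10 = 90.0% → Northern Air
Overall: Pacifica 33/149 = 22.1%, Northern Air 35/89 = 39.3% → Northern Air
Northern Air wins overall and in every route group — no reversal.

Yes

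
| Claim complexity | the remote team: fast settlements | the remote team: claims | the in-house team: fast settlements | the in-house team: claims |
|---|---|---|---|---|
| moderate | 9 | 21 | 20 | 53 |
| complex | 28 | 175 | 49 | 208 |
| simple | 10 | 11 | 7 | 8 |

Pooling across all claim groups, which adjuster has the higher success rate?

Moderate: the remote team 9/21 = 42.9%, the in-house team 20/53 = 37.7% → the remote team
Complex: the remote team 28/175 = 16.0%, the in-house team 49/208 = 23.6% → the in-house team
Simple: the remote team 10/11 = 90.9%, the in-house team 7/8 = 87.5% → the remote team
Overall: the remote team 47/207 = 22.7%, the in-house team 76/269 = 28.3% → the in-house team
(Neither sweeps every claim group, but the in-house team has the higher pooled rate.)

the in-house team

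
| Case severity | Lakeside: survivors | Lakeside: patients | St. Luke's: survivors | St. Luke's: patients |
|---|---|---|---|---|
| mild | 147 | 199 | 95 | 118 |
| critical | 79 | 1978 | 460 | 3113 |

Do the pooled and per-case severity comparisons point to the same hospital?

Yes

Mild: Lakeside 147/199 = 73.9%, St. Luke's 95/118 = 80.5% → St. Luke's
Critical: Lakeside 79/1978 = 4.0%, St. Luke's 460/3113 = 14.8% → St. Luke's
Overall: Lakeside 226/2177 = 10.4%, St. Luke's 555/3231 = 17.2% → St. Luke's
St. Luke's wins overall and in every case group — no reversal.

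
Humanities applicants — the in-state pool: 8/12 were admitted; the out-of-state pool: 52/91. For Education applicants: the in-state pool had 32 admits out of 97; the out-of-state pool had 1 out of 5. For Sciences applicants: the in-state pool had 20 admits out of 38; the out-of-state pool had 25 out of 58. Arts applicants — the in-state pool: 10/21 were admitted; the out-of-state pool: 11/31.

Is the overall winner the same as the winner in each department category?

Humanities: the in-state pool 8/12 = 66.7%, the out-of-state pool 52/91 = 57.1% → the in-state pool
Education: the in-state pool 32/97 = 33.0%, the out-of-state pool 1/5 = 20.0% → the in-state pool
Sciences: the in-state pool 20/38 = 52.6%, the out-of-state pool 25/58 = 43.1% → the in-state pool
Arts: the in-state pool 10/21 = 47.6%, the out-of-state pool 11/31 = 35.5% → the in-state pool
Overall: the in-state pool 70/168 = 41.7%, the out-of-state pool 89/185 = 48.1% → the out-of-state pool
The in-state pool wins each department group but the out-of-state pool wins overall — the comparison reverses. The in-state pool's applicants skew toward Education, which has a lower base rate.

No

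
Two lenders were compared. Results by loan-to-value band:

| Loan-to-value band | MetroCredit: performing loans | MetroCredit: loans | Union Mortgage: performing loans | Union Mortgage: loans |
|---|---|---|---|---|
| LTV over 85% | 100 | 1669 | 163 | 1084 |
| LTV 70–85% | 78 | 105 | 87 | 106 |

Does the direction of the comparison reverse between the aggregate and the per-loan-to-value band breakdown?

No

LTV over 85%: MetroCredit 100/1669 = 6.0%, Union Mortgage 163/1084 = 15.0% → Union Mortgage
LTV 70–85%: MetroCredit 78/105 = 74.3%, Union Mortgage 87/106 = 82.1% → Union Mortgage
Overall: MetroCredit 178/1774 = 10.0%, Union Mortgage 250/1190 = 21.0% → Union Mortgage
Union Mortgage wins overall and in every loan-to-value group — no reversal.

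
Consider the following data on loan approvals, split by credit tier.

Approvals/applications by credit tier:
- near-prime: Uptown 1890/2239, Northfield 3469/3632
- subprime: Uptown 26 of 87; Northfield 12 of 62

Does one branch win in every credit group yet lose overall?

Near-prime: Uptown 1890/2239 = 84.4%, Northfield 3469/3632 = 95.5% → Northfield
Subprime: Uptown 26/87 = 29.9%, Northfield 12/62 = 19.4% → Uptown
Overall: Uptown 1916/2326 = 82.4%, Northfield 3481/3694 = 94.2% → Northfield
Neither sweeps: Uptown wins 1 of 2 groups, Northfield wins 1. Northfield wins overall but not every group — no Simpson reversal.

No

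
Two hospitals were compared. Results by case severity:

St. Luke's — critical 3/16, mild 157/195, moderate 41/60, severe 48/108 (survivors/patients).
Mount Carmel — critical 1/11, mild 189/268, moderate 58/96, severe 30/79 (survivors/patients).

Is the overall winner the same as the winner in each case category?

Critical: St. Luke's 3/16 = 18.8%, Mount Carmel 1/11 = 9.1% → St. Luke's
Mild: St. Luke's 157/195 = 80.5%, Mount Carmel 189/268 = 70.5% → St. Luke's
Moderate: St. Luke's 41/60 = 68.3%, Mount Carmel 58/96 = 60.4% → St. Luke's
Severe: St. Luke's 48/108 = 44.4%, Mount Carmel 30/79 = 38.0% → St. Luke's
Overall: St. Luke's 249/379 = 65.7%, Mount Carmel 278/454 = 61.2% → St. Luke's
St. Luke's wins overall and in every case group — no reversal.

Yes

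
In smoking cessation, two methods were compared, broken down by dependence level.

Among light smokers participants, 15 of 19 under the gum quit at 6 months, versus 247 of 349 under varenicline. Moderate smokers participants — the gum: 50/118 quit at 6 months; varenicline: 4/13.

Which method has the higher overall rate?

varenicline

Light smokers: the gum 15/19 = 78.9%, varenicline 247/349 = 70.8% → the gum
Moderate smokers: the gum 50/118 = 42.4%, varenicline 4/13 = 30.8% → the gum
Overall: the gum 65/137 = 47.4%, varenicline 251/362 = 69.3% → varenicline
(The gum wins every dependence group but varenicline wins overall — the gum's participants skew toward the low-rate moderate smokers group.)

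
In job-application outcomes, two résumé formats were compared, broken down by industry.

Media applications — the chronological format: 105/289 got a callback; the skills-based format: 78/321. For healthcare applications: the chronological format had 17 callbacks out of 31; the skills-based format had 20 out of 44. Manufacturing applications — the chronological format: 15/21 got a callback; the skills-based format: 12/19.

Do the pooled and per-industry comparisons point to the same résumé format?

Media: the chronological format 105/289 = 36.3%, the skills-based format 78/321 = 24.3% → the chronological format
Healthcare: the chronological format 17/31 = 54.8%, the skills-based format 20/44 = 45.5% → the chronological format
Manufacturing: the chronological format 15/21 = 71.4%, the skills-based format 12/19 = 63.2% → the chronological format
Overall: the chronological format 137/341 = 40.2%, the skills-based format 110/384 = 28.6% → the chronological format
The chronological format wins overall and in every industry group — no reversal.

Yes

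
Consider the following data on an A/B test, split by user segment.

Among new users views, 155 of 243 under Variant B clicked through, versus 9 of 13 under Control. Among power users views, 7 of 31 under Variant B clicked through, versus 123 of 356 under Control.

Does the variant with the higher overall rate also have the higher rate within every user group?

New users: Variant B 155/243 = 63.8%, Control 9/13 = 69.2% → Control
Power users: Variant B 7/31 = 22.6%, Control 123/356 = 34.6% → Control
Overall: Variant B 162/274 = 59.1%, Control 132/369 = 35.8% → Variant B
Control wins each user group but Variant B wins overall — the comparison reverses. Control's views skew toward power users, which has a lower base rate.

No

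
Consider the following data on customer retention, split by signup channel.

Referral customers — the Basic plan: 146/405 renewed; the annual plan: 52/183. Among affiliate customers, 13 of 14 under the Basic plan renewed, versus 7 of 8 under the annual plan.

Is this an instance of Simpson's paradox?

No

Referral: the Basic plan 146/405 = 36.0%, the annual plan 52/183 = 28.4% → the Basic plan
Affiliate: the Basic plan 13/14 = 92.9%, the annual plan 7/8 = 87.5% → the Basic plan
Overall: the Basic plan 159/419 = 37.9%, the annual plan 59/191 = 30.9% → the Basic plan
The Basic plan wins overall and in every signup group — no reversal.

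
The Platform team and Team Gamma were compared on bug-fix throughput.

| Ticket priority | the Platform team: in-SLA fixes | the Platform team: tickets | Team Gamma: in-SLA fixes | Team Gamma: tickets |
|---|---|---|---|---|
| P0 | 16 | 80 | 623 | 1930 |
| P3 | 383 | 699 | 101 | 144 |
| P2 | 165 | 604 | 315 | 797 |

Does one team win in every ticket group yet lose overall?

Yes

P0: the Platform team 16/80 = 20.0%, Team Gamma 623/1930 = 32.3% → Team Gamma
P3: the Platform team 383/699 = 54.8%, Team Gamma 101/144 = 70.1% → Team Gamma
P2: the Platform team 165/604 = 27.3%, Team Gamma 315/797 = 39.5% → Team Gamma
Overall: the Platform team 564/1383 = 40.8%, Team Gamma 1039/2871 = 36.2% → the Platform team
Team Gamma wins each ticket group but the Platform team wins overall — the comparison reverses. Team Gamma's tickets skew toward P0, which has a lower base rate.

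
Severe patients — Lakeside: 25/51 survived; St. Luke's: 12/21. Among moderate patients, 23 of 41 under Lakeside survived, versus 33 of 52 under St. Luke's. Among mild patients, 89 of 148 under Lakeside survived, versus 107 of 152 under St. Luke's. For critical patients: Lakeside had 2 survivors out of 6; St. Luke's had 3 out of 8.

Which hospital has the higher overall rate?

St. Luke's

Severe: Lakeside 25/51 = 49.0%, St. Luke's 12/21 = 57.1% → St. Luke's
Moderate: Lakeside 23/41 = 56.1%, St. Luke's 33/52 = 63.5% → St. Luke's
Mild: Lakeside 89/148 = 60.1%, St. Luke's 107/152 = 70.4% → St. Luke's
Critical: Lakeside 2/6 = 33.3%, St. Luke's 3/8 = 37.5% → St. Luke's
Overall: Lakeside 139/246 = 56.5%, St. Luke's 155/233 = 66.5% → St. Luke's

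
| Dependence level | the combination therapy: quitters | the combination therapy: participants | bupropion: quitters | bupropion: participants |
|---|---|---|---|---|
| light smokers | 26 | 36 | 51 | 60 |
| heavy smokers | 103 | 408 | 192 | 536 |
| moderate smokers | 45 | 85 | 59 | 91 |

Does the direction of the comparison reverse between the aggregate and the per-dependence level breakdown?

No

Light smokers: the combination therapy 26/36 = 72.2%, bupropion 51/60 = 85.0% → bupropion
Heavy smokers: the combination therapy 103/408 = 25.2%, bupropion 192/536 = 35.8% → bupropion
Moderate smokers: the combination therapy 45/85 = 52.9%, bupropion 59/91 = 64.8% → bupropion
Overall: the combination therapy 174/529 = 32.9%, bupropion 302/687 = 44.0% → bupropion
Bupropion wins overall and in every dependence group — no reversal.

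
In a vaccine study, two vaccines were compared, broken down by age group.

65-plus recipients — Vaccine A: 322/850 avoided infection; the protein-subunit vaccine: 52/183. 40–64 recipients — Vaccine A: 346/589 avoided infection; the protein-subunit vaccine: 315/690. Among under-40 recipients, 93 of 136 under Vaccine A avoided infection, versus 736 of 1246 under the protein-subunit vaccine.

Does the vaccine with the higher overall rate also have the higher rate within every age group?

65-plus: Vaccine A 322/850 = 37.9%, the protein-subunit vaccine 52/183 = 28.4% → Vaccine A
40–64: Vaccine A 346/589 = 58.7%, the protein-subunit vaccine 315/690 = 45.7% → Vaccine A
Under-40: Vaccine A 93/136 = 68.4%, the protein-subunit vaccine 736/1246 = 59.1% → Vaccine A
Overall: Vaccine A 761/1575 = 48.3%, the protein-subunit vaccine 1103/2119 = 52.1% → the protein-subunit vaccine
Vaccine A wins each age group but the protein-subunit vaccine wins overall — the comparison reverses. Vaccine A's recipients skew toward 65-plus, which has a lower base rate.

No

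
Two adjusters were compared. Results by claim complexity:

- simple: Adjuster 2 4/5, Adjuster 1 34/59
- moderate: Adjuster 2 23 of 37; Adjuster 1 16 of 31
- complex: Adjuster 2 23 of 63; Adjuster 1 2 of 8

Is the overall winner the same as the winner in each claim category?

Simple: Adjuster 2 4/5 = 80.0%, Adjuster 1 34/59 = 57.6% → Adjuster 2
Moderate: Adjuster 2 23/37 = 62.2%, Adjuster 1 16/31 = 51.6% → Adjuster 2
Complex: Adjuster 2 23/63 = 36.5%, Adjuster 1 2/8 = 25.0% → Adjuster 2
Overall: Adjuster 2 50/105 = 47.6%, Adjuster 1 52/98 = 53.1% → Adjuster 1
Adjuster 2 wins each claim group but Adjuster 1 wins overall — the comparison reverses. Adjuster 2's claims skew toward complex, which has a lower base rate.

No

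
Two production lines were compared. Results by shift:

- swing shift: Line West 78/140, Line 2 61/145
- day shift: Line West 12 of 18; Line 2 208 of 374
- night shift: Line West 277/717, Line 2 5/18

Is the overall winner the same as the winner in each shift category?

Swing shift: Line West 78/140 = 55.7%, Line 2 61/145 = 42.1% → Line West
Day shift: Line West 12/18 = 66.7%, Line 2 208/374 = 55.6% → Line West
Night shift: Line West 277/717 = 38.6%, Line 2 5/18 = 27.8% → Line West
Overall: Line West 367/875 = 41.9%, Line 2 274/537 = 51.0% → Line 2
Line West wins each shift group but Line 2 wins overall — the comparison reverses. Line West's units skew toward night shift, which has a lower base rate.

No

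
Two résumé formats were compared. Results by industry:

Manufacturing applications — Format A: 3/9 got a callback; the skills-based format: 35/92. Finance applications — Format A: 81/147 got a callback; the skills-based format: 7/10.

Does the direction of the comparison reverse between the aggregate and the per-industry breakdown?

Yes

Manufacturing: Format A 3/9 = 33.3%, the skills-based format 35/92 = 38.0% → the skills-based format
Finance: Format A 81/147 = 55.1%, the skills-based format 7/10 = 70.0% → the skills-based format
Overall: Format A 84/156 = 53.8%, the skills-based format 42/102 = 41.2% → Format A
The skills-based format wins each industry group but Format A wins overall — the comparison reverses. The skills-based format's applications skew toward manufacturing, which has a lower base rate.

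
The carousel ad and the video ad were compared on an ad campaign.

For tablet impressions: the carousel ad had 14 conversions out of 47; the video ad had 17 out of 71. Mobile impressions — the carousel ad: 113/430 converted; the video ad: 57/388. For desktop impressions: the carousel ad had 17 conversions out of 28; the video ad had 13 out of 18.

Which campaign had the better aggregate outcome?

Tablet: the carousel ad 14/47 = 29.8%, the video ad 17/71 = 23.9% → the carousel ad
Mobile: the carousel ad 113/430 = 26.3%, the video ad 57/388 = 14.7% → the carousel ad
Desktop: the carousel ad 17/28 = 60.7%, the video ad 13/18 = 72.2% → the video ad
Overall: the carousel ad 144/505 = 28.5%, the video ad 87/477 = 18.2% → the carousel ad
(Neither sweeps every device group, but the carousel ad has the higher pooled rate.)

the carousel ad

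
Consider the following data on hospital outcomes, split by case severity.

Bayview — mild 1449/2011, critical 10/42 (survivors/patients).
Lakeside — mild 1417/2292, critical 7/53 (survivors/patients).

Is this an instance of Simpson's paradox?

Mild: Bayview 1449/2011 = 72.1%, Lakeside 1417/2292 = 61.8% → Bayview
Critical: Bayview 10/42 = 23.8%, Lakeside 7/53 = 13.2% → Bayview
Overall: Bayview 1459/2053 = 71.1%, Lakeside 1424/2345 = 60.7% → Bayview
Bayview wins overall and in every case group — no reversal.

No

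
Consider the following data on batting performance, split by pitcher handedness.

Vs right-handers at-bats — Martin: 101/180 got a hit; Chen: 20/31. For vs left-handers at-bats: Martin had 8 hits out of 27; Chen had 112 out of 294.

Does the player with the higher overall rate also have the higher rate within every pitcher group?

Vs right-handers: Martin 101/180 = 56.1%, Chen 20/31 = 64.5% → Chen
Vs left-handers: Martin 8/27 = 29.6%, Chen 112/294 = 38.1% → Chen
Overall: Martin 109/207 = 52.7%, Chen 132/325 = 40.6% → Martin
Chen wins each pitcher group but Martin wins overall — the comparison reverses. Chen's at-bats skew toward vs left-handers, which has a lower base rate.

No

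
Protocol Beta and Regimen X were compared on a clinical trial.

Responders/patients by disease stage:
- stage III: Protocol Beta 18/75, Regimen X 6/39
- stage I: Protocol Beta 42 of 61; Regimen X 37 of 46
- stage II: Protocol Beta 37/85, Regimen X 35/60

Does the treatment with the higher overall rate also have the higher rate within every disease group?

Stage III: Protocol Beta 18/75 = 24.0%, Regimen X 6/39 = 15.4% → Protocol Beta
Stage I: Protocol Beta 42/61 = 68.9%, Regimen X 37/46 = 80.4% → Regimen X
Stage II: Protocol Beta 37/85 = 43.5%, Regimen X 35/60 = 58.3% → Regimen X
Overall: Protocol Beta 97/221 = 43.9%, Regimen X 78/145 = 53.8% → Regimen X
Neither sweeps: Protocol Beta wins 1 of 3 groups, Regimen X wins 2. Regimen X wins overall but not every group — no Simpson reversal.

No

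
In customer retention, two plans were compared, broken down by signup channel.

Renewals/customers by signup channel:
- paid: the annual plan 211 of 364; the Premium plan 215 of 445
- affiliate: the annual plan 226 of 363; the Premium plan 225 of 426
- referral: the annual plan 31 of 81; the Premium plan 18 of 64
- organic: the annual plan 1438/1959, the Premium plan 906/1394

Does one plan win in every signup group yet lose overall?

Paid: the annual plan 211/364 = 58.0%, the Premium plan 215/445 = 48.3% → the annual plan
Affiliate: the annual plan 226/363 = 62.3%, the Premium plan 225/426 = 52.8% → the annual plan
Referral: the annual plan 31/81 = 38.3%, the Premium plan 18/64 = 28.1% → the annual plan
Organic: the annual plan 1438/1959 = 73.4%, the Premium plan 906/1394 = 65.0% → the annual plan
Overall: the annual plan 1906/2767 = 68.9%, the Premium plan 1364/2329 = 58.6% → the annual plan
The annual plan wins overall and in every signup group — no reversal.

No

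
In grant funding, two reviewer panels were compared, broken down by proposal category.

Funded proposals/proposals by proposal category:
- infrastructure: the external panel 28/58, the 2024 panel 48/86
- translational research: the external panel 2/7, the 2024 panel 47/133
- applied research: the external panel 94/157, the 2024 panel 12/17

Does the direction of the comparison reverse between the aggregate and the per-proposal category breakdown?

Yes

Infrastructure: the external panel 28/58 = 48.3%, the 2024 panel 48/86 = 55.8% → the 2024 panel
Translational research: the external panel 2/7 = 28.6%, the 2024 panel 47/133 = 35.3% → the 2024 panel
Applied research: the external panel 94/157 = 59.9%, the 2024 panel 12/17 = 70.6% → the 2024 panel
Overall: the external panel 124/222 = 55.9%, the 2024 panel 107/236 = 45.3% → the external panel
The 2024 panel wins each proposal group but the external panel wins overall — the comparison reverses. The 2024 panel's proposals skew toward translational research, which has a lower base rate.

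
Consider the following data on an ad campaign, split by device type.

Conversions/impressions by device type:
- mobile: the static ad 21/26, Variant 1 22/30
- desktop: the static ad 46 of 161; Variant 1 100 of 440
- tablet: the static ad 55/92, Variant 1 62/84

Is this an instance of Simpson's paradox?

No

Mobile: the static ad 21/26 = 80.8%, Variant 1 22/30 = 73.3% → the static ad
Desktop: the static ad 46/161 = 28.6%, Variant 1 100/440 = 22.7% → the static ad
Tablet: the static ad 55/92 = 59.8%, Variant 1 62/84 = 73.8% → Variant 1
Overall: the static ad 122/279 = 43.7%, Variant 1 184/554 = 33.2% → the static ad
Neither sweeps: the static ad wins 2 of 3 groups, Variant 1 wins 1. The static ad wins overall but not every group — no Simpson reversal.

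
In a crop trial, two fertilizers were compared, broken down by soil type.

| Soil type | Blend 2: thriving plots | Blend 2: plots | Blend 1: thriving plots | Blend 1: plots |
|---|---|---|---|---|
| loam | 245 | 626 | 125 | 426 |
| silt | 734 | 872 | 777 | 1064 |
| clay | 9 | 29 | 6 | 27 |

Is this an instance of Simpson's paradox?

Loam: Blend 2 245/626 = 39.1%, Blend 1 125/426 = 29.3% → Blend 2
Silt: Blend 2 734/872 = 84.2%, Blend 1 777/1064 = 73.0% → Blend 2
Clay: Blend 2 9/29 = 31.0%, Blend 1 6/27 = 22.2% → Blend 2
Overall: Blend 2 988/1527 = 64.7%, Blend 1 908/1517 = 59.9% → Blend 2
Blend 2 wins overall and in every soil group — no reversal.

No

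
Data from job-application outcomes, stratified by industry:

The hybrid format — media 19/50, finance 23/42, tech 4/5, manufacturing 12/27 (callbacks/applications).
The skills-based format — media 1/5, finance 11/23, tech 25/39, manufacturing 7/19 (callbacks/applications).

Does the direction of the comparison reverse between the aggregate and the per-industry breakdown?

Media: the hybrid format 19/50 = 38.0%, the skills-based format 1/5 = 20.0% → the hybrid format
Finance: the hybrid format 23/42 = 54.8%, the skills-based format 11/23 = 47.8% → the hybrid format
Tech: the hybrid format 4/5 = 80.0%, the skills-based format 25/39 = 64.1% → the hybrid format
Manufacturing: the hybrid format 12/27 = 44.4%, the skills-based format 7/19 = 36.8% → the hybrid format
Overall: the hybrid format 58/124 = 46.8%, the skills-based format 44/86 = 51.2% → the skills-based format
The hybrid format wins each industry group but the skills-based format wins overall — the comparison reverses. The hybrid format's applications skew toward media, which has a lower base rate.

Yes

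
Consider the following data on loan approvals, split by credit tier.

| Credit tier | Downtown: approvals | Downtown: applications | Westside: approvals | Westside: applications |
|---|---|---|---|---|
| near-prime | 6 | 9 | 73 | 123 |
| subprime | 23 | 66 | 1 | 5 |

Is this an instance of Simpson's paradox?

Yes

Near-prime: Downtown 6/9 = 66.7%, Westside 73/123 = 59.3% → Downtown
Subprime: Downtown 23/66 = 34.8%, Westside 1/5 = 20.0% → Downtown
Overall: Downtown 29/75 = 38.7%, Westside 74/128 = 57.8% → Westside
Downtown wins each credit group but Westside wins overall — the comparison reverses. Downtown's applications skew toward subprime, which has a lower base rate.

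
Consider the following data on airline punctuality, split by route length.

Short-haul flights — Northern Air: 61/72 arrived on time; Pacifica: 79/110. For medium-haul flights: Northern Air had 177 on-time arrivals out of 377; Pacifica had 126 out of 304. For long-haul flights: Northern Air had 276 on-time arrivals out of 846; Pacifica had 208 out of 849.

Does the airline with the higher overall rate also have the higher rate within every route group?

Short-haul: Northern Air 61/72 = 84.7%, Pacifica 79/110 = 71.8% → Northern Air
Medium-haul: Northern Air 177/377 = 46.9%, Pacifica 126/304 = 41.4% → Northern Air
Long-haul: Northern Air 276/846 = 32.6%, Pacifica 208/849 = 24.5% → Northern Air
Overall: Northern Air 514/1295 = 39.7%, Pacifica 413/1263 = 32.7% → Northern Air
Northern Air wins overall and in every route group — no reversal.

Yes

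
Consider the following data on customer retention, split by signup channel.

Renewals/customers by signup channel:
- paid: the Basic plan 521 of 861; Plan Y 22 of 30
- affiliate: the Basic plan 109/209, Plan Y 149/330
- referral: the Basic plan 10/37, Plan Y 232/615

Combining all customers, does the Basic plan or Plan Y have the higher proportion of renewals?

Paid: the Basic plan 521/861 = 60.5%, Plan Y 22/30 = 73.3% → Plan Y
Affiliate: the Basic plan 109/209 = 52.2%, Plan Y 149/330 = 45.2% → the Basic plan
Referral: the Basic plan 10/37 = 27.0%, Plan Y 232/615 = 37.7% → Plan Y
Overall: the Basic plan 640/1107 = 57.8%, Plan Y 403/975 = 41.3% → the Basic plan
(Neither sweeps every signup group, but the Basic plan has the higher pooled rate.)

the Basic plan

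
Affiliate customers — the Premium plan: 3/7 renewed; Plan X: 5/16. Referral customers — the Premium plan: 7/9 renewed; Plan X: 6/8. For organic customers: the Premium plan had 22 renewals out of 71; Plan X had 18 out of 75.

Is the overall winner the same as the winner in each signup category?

Affiliate: the Premium plan 3/7 = 42.9%, Plan X 5/16 = 31.2% → the Premium plan
Referral: the Premium plan 7/9 = 77.8%, Plan X 6/8 = 75.0% → the Premium plan
Organic: the Premium plan 22/71 = 31.0%, Plan X 18/75 = 24.0% → the Premium plan
Overall: the Premium plan 32/87 = 36.8%, Plan X 29/99 = 29.3% → the Premium plan
The Premium plan wins overall and in every signup group — no reversal.

Yes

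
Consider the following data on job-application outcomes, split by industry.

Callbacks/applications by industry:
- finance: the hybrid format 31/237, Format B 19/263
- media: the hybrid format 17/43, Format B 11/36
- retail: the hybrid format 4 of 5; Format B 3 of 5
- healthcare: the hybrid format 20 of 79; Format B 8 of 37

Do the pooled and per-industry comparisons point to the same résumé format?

Yes

Finance: the hybrid format 31/237 = 13.1%, Format B 19/263 = 7.2% → the hybrid format
Media: the hybrid format 17/43 = 39.5%, Format B 11/36 = 30.6% → the hybrid format
Retail: the hybrid format 4/5 = 80.0%, Format B 3/5 = 60.0% → the hybrid format
Healthcare: the hybrid format 20/79 = 25.3%, Format B 8/37 = 21.6% → the hybrid format
Overall: the hybrid format 72/364 = 19.8%, Format B 41/341 = 12.0% → the hybrid format
The hybrid format wins overall and in every industry group — no reversal.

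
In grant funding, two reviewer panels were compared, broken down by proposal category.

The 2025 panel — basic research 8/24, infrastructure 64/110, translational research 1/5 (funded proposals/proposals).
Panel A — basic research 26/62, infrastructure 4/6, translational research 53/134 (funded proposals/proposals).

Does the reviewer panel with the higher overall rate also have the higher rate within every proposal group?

No

Basic research: the 2025 panel 8/24 = 33.3%, Panel A 26/62 = 41.9% → Panel A
Infrastructure: the 2025 panel 64/110 = 58.2%, Panel A 4/6 = 66.7% → Panel A
Translational research: the 2025 panel 1/5 = 20.0%, Panel A 53/134 = 39.6% → Panel A
Overall: the 2025 panel 73/139 = 52.5%, Panel A 83/202 = 41.1% → the 2025 panel
Panel A wins each proposal group but the 2025 panel wins overall — the comparison reverses. Panel A's proposals skew toward translational research, which has a lower base rate.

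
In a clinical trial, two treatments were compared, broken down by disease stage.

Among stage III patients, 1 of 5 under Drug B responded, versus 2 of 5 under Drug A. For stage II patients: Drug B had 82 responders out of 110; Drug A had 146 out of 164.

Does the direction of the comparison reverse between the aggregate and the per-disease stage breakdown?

No

Stage III: Drug B 1/5 = 20.0%, Drug A 2/5 = 40.0% → Drug A
Stage II: Drug B 82/110 = 74.5%, Drug A 146/164 = 89.0% → Drug A
Overall: Drug B 83/115 = 72.2%, Drug A 148/169 = 87.6% → Drug A
Drug A wins overall and in every disease group — no reversal.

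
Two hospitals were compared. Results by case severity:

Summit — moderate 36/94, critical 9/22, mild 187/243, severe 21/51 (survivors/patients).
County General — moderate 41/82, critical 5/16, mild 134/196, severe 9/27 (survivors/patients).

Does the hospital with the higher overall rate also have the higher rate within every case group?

No

Moderate: Summit 36/94 = 38.3%, County General 41/82 = 50.0% → County General
Critical: Summit 9/22 = 40.9%, County General 5/16 = 31.2% → Summit
Mild: Summit 187/243 = 77.0%, County General 134/196 = 68.4% → Summit
Severe: Summit 21/51 = 41.2%, County General 9/27 = 33.3% → Summit
Overall: Summit 253/410 = 61.7%, County General 189/321 = 58.9% → Summit
Neither sweeps: Summit wins 3 of 4 groups, County General wins 1. Summit wins overall but not every group — no Simpson reversal.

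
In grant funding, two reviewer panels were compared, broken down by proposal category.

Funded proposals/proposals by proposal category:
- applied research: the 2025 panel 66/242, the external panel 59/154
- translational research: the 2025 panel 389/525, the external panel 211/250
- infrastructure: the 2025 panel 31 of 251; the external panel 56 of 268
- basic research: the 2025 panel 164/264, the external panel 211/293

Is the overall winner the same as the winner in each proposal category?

Applied research: the 2025 panel 66/242 = 27.3%, the external panel 59/154 = 38.3% → the external panel
Translational research: the 2025 panel 389/525 = 74.1%, the external panel 211/250 = 84.4% → the external panel
Infrastructure: the 2025 panel 31/251 = 12.4%, the external panel 56/268 = 20.9% → the external panel
Basic research: the 2025 panel 164/264 = 62.1%, the external panel 211/293 = 72.0% → the external panel
Overall: the 2025 panel 650/1282 = 50.7%, the external panel 537/965 = 55.6% → the external panel
The external panel wins overall and in every proposal group — no reversal.

Yes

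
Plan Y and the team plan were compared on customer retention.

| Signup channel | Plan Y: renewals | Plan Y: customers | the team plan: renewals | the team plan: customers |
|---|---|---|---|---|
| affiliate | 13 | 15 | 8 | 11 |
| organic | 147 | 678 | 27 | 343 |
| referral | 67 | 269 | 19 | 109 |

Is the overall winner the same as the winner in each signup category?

Affiliate: Plan Y 13/15 = 86.7%, the team plan 8/11 = 72.7% → Plan Y
Organic: Plan Y 147/678 = 21.7%, the team plan 27/343 = 7.9% → Plan Y
Referral: Plan Y 67/269 = 24.9%, the team plan 19/109 = 17.4% → Plan Y
Overall: Plan Y 227/962 = 23.6%, the team plan 54/463 = 11.7% → Plan Y
Plan Y wins overall and in every signup group — no reversal.

Yes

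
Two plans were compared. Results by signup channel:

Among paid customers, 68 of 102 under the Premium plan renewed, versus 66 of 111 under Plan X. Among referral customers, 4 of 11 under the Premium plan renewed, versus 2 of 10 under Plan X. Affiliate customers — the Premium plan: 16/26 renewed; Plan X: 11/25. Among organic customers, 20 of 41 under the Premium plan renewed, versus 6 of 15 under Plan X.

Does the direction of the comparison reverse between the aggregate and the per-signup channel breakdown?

No

Paid: the Premium plan 68/102 = 66.7%, Plan X 66/111 = 59.5% → the Premium plan
Referral: the Premium plan 4/11 = 36.4%, Plan X 2/10 = 20.0% → the Premium plan
Affiliate: the Premium plan 16/26 = 61.5%, Plan X 11/25 = 44.0% → the Premium plan
Organic: the Premium plan 20/41 = 48.8%, Plan X 6/15 = 40.0% → the Premium plan
Overall: the Premium plan 108/180 = 60.0%, Plan X 85/161 = 52.8% → the Premium plan
The Premium plan wins overall and in every signup group — no reversal.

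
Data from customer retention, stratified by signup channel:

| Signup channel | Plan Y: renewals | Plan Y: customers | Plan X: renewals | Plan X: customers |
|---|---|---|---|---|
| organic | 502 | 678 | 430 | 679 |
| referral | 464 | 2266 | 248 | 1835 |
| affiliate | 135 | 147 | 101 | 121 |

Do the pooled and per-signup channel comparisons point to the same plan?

Organic: Plan Y 502/678 = 74.0%, Plan X 430/679 = 63.3% → Plan Y
Referral: Plan Y 464/2266 = 20.5%, Plan X 248/1835 = 13.5% → Plan Y
Affiliate: Plan Y 135/147 = 91.8%, Plan X 101/121 = 83.5% → Plan Y
Overall: Plan Y 1101/3091 = 35.6%, Plan X 779/2635 = 29.6% → Plan Y
Plan Y wins overall and in every signup group — no reversal.

Yes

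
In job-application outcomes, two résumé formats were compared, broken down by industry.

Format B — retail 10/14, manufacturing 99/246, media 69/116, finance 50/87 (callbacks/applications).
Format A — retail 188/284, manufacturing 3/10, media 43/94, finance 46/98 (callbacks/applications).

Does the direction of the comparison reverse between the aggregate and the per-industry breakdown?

Retail: Format B 10/14 = 71.4%, Format A 188/284 = 66.2% → Format B
Manufacturing: Format B 99/246 = 40.2%, Format A 3/10 = 30.0% → Format B
Media: Format B 69/116 = 59.5%, Format A 43/94 = 45.7% → Format B
Finance: Format B 50/87 = 57.5%, Format A 46/98 = 46.9% → Format B
Overall: Format B 228/463 = 49.2%, Format A 280/486 = 57.6% → Format A
Format B wins each industry group but Format A wins overall — the comparison reverses. Format B's applications skew toward manufacturing, which has a lower base rate.

Yes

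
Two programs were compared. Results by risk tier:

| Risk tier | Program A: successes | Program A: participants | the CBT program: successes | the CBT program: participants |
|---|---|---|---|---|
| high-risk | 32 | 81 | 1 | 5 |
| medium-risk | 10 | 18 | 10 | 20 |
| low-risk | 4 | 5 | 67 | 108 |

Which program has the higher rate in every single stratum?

Program A

High-risk: Program A 32/81 = 39.5%, the CBT program 1/5 = 20.0% → Program A
Medium-risk: Program A 10/18 = 55.6%, the CBT program 10/20 = 50.0% → Program A
Low-risk: Program A 4/5 = 80.0%, the CBT program 67/108 = 62.0% → Program A
Program A has the higher rate in all 3 groups.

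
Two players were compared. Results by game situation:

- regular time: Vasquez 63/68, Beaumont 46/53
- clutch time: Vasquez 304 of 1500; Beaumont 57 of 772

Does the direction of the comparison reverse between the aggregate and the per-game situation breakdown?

Regular time: Vasquez 63/68 = 92.6%, Beaumont 46/53 = 86.8% → Vasquez
Clutch time: Vasquez 304/1500 = 20.3%, Beaumont 57/772 = 7.4% → Vasquez
Overall: Vasquez 367/1568 = 23.4%, Beaumont 103/825 = 12.5% → Vasquez
Vasquez wins overall and in every game group — no reversal.

No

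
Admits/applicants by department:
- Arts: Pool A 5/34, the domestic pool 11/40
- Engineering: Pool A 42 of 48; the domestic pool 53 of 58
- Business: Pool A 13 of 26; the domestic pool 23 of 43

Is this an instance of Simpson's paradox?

Arts: Pool A 5/34 = 14.7%, the domestic pool 11/40 = 27.5% → the domestic pool
Engineering: Pool A 42/48 = 87.5%, the domestic pool 53/58 = 91.4% → the domestic pool
Business: Pool A 13/26 = 50.0%, the domestic pool 23/43 = 53.5% → the domestic pool
Overall: Pool A 60/108 = 55.6%, the domestic pool 87/141 = 61.7% → the domestic pool
The domestic pool wins overall and in every department group — no reversal.

No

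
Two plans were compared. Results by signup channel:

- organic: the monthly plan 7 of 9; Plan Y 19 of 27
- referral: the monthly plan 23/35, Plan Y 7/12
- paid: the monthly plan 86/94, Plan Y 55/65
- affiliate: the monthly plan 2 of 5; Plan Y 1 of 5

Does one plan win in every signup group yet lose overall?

Organic: the monthly plan 7/9 = 77.8%, Plan Y 19/27 = 70.4% → the monthly plan
Referral: the monthly plan 23/35 = 65.7%, Plan Y 7/12 = 58.3% → the monthly plan
Paid: the monthly plan 86/94 = 91.5%, Plan Y 55/65 = 84.6% → the monthly plan
Affiliate: the monthly plan 2/5 = 40.0%, Plan Y 1/5 = 20.0% → the monthly plan
Overall: the monthly plan 118/143 = 82.5%, Plan Y 82/109 = 75.2% → the monthly plan
The monthly plan wins overall and in every signup group — no reversal.

No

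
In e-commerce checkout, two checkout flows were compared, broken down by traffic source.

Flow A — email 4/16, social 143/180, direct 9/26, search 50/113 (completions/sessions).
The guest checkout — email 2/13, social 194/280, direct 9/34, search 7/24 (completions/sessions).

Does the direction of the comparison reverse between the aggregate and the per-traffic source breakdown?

Email: Flow A 4/16 = 25.0%, the guest checkout 2/13 = 15.4% → Flow A
Social: Flow A 143/180 = 79.4%, the guest checkout 194/280 = 69.3% → Flow A
Direct: Flow A 9/26 = 34.6%, the guest checkout 9/34 = 26.5% → Flow A
Search: Flow A 50/113 = 44.2%, the guest checkout 7/24 = 29.2% → Flow A
Overall: Flow A 206/335 = 61.5%, the guest checkout 212/351 = 60.4% → Flow A
Flow A wins overall and in every traffic group — no reversal.

No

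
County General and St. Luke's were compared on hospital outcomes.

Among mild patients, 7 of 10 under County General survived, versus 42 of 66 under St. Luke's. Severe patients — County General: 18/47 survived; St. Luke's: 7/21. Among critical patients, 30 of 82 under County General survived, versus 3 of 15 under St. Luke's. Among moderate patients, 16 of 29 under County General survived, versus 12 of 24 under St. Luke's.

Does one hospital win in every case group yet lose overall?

Mild: County General 7/10 = 70.0%, St. Luke's 42/66 = 63.6% → County General
Severe: County General 18/47 = 38.3%, St. Luke's 7/21 = 33.3% → County General
Critical: County General 30/82 = 36.6%, St. Luke's 3/15 = 20.0% → County General
Moderate: County General 16/29 = 55.2%, St. Luke's 12/24 = 50.0% → County General
Overall: County General 71/168 = 42.3%, St. Luke's 64/126 = 50.8% → St. Luke's
County General wins each case group but St. Luke's wins overall — the comparison reverses. County General's patients skew toward critical, which has a lower base rate.

Yes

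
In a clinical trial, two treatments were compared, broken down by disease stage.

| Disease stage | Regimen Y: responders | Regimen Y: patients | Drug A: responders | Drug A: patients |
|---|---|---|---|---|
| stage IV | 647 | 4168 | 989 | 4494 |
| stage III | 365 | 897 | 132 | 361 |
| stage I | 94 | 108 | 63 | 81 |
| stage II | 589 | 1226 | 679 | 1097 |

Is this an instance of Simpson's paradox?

Stage IV: Regimen Y 647/4168 = 15.5%, Drug A 989/4494 = 22.0% → Drug A
Stage III: Regimen Y 365/897 = 40.7%, Drug A 132/361 = 36.6% → Regimen Y
Stage I: Regimen Y 94/108 = 87.0%, Drug A 63/81 = 77.8% → Regimen Y
Stage II: Regimen Y 589/1226 = 48.0%, Drug A 679/1097 = 61.9% → Drug A
Overall: Regimen Y 1695/6399 = 26.5%, Drug A 1863/6033 = 30.9% → Drug A
Neither sweeps: Regimen Y wins 2 of 4 groups, Drug A wins 2. Drug A wins overall but not every group — no Simpson reversal.

No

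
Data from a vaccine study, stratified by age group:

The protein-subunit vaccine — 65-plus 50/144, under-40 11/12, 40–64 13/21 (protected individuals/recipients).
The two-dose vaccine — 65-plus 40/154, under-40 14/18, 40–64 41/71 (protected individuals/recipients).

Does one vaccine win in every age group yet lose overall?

No

65-plus: the protein-subunit vaccine 50/144 = 34.7%, the two-dose vaccine 40/154 = 26.0% → the protein-subunit vaccine
Under-40: the protein-subunit vaccine 11/12 = 91.7%, the two-dose vaccine 14/18 = 77.8% → the protein-subunit vaccine
40–64: the protein-subunit vaccine 13/21 = 61.9%, the two-dose vaccine 41/71 = 57.7% → the protein-subunit vaccine
Overall: the protein-subunit vaccine 74/177 = 41.8%, the two-dose vaccine 95/243 = 39.1% → the protein-subunit vaccine
The protein-subunit vaccine wins overall and in every age group — no reversal.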